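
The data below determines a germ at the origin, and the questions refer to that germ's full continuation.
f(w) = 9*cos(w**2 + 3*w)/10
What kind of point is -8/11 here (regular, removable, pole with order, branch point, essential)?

The point is a regular point.

There is no denominator, hence no pole anywhere.
The factor cos(w**2 + 3*w) is entire.
So the germ continues analytically to -8/11.


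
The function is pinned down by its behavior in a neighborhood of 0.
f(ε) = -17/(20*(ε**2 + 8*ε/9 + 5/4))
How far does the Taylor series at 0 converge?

The radius of convergence is (1/2)*sqrt(5).

Denominator factor (ε**2 + 8*ε/9 + 5/4): discriminant -341/81, complex-conjugate roots (-4/9) + ((1/18)*sqrt(341))*i and (-4/9) - ((1/18)*sqrt(341))*i; poles of order 1, moduli (1/2)*sqrt(5) and (1/2)*sqrt(5).
The radius of convergence is the smallest modulus among the singular points: (1/2)*sqrt(5).


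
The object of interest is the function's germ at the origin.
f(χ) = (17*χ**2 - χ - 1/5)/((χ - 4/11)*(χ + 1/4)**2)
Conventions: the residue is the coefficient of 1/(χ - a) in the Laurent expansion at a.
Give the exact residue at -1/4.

The residue is 45661/3645.

At the order-2 pole -1/4 set g(χ) = (χ - (-1/4))^2*f(χ) = (17*χ**2 - χ - 1/5)/(χ - 4/11).
Order-2 pole: residue = g'(a); g'(-1/4) = 45661/3645, so the residue is 45661/3645.


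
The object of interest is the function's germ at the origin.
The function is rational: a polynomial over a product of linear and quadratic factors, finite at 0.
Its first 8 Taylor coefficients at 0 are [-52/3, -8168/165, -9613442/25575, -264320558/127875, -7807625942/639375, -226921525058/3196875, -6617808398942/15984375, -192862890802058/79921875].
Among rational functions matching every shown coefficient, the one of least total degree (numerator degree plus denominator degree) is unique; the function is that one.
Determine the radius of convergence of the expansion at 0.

No rational of total degree below 5 reproduces all 8 coefficients; solving the [2/3] Pade equations on them gives f(τ) = (3*τ**2/31 - 30*τ/11 + 26/9)/((τ + 1)*(τ**2 + 4*τ/5 - 1/6)), whose expansion matches every shown term.
Denominator factor (τ**2 + 4*τ/5 - 1/6): discriminant 98/75, real irrational roots -2/5 + (7/30)*sqrt(6) and -2/5 - (7/30)*sqrt(6); poles of order 1, moduli -2/5 + (7/30)*sqrt(6) and 2/5 + (7/30)*sqrt(6).
Denominator factor (τ + 1): pole of order 1 at -1, modulus 1.
The radius of convergence is the smallest modulus among the singular points: -2/5 + (7/30)*sqrt(6).

The radius of convergence is -2/5 + (7/30)*sqrt(6).


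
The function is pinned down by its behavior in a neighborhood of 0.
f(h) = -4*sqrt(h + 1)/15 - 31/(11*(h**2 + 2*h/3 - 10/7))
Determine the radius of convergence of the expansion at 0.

Denominator factor (h**2 + 2*h/3 - 10/7): discriminant 388/63, real irrational roots -1/3 + (1/21)*sqrt(679) and -1/3 - (1/21)*sqrt(679); poles of order 1, moduli -1/3 + (1/21)*sqrt(679) and 1/3 + (1/21)*sqrt(679).
Branch term (-4/15)*sqrt(1 - h/(-1)): its argument vanishes at h = -1, a square-root branch point, modulus 1.
The radius of convergence is the smallest modulus among the singular points: -1/3 + (1/21)*sqrt(679).

The radius of convergence is -1/3 + (1/21)*sqrt(679).


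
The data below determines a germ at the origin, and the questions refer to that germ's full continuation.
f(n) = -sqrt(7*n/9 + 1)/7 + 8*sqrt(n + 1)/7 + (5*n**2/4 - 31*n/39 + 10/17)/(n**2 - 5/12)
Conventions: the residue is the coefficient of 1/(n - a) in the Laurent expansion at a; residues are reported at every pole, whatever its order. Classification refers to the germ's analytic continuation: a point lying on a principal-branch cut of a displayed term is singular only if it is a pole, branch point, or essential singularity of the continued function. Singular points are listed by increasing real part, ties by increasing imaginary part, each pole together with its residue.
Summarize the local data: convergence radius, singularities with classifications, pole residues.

Denominator factor (n**2 - 5/12): discriminant 5/3, real irrational roots (1/6)*sqrt(15) and -(1/6)*sqrt(15); poles of order 1, moduli (1/6)*sqrt(15) and (1/6)*sqrt(15).
Branch term (8/7)*sqrt(1 - n/(-1)): its argument vanishes at n = -1, a square-root branch point, modulus 1.
Branch term (-1/7)*sqrt(1 - n/(-9/7)): its argument vanishes at n = -9/7, a square-root branch point, modulus 9/7.
The radius of convergence is the smallest modulus among the singular points: (1/6)*sqrt(15).
The branch terms are analytic at -(1/6)*sqrt(15) and contribute nothing to the residue; only the rational part matters.
The factor n**2 - 5/12 splits as (n - a)(n - a') with a = -(1/6)*sqrt(15), a' = (1/6)*sqrt(15). At the order-1 pole a set g(n) = (n - a)*(rational part) = [5*n**2/4 - 31*n/39 + 10/17] / (n - a').
Simple pole: residue = g(a) at a = -(1/6)*sqrt(15), which is -31/78 - (181/816)*sqrt(15).
The branch terms are analytic at (1/6)*sqrt(15) and contribute nothing to the residue; only the rational part matters.
The factor n**2 - 5/12 splits as (n - a)(n - a') with a = (1/6)*sqrt(15), a' = -(1/6)*sqrt(15). At the order-1 pole a set g(n) = (n - a)*(rational part) = [5*n**2/4 - 31*n/39 + 10/17] / (n - a').
Simple pole: residue = g(a) at a = (1/6)*sqrt(15), which is -31/78 + (181/816)*sqrt(15).
List the singular points by increasing real part (a conjugate pair: the negative imaginary part first).

Radius of convergence at 0: (1/6)*sqrt(15).
At -9/7: an algebraic (square-root) branch point.
At -1: an algebraic (square-root) branch point.
At -(1/6)*sqrt(15): a pole of order 1; residue -31/78 - (181/816)*sqrt(15).
At (1/6)*sqrt(15): a pole of order 1; residue -31/78 + (181/816)*sqrt(15).


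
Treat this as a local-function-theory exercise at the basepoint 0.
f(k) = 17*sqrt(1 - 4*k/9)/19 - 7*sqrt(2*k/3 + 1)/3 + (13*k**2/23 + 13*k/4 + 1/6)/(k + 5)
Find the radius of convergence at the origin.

The radius of convergence is 3/2.

Denominator factor (k + 5): pole of order 1 at -5, modulus 5.
Branch term (17/19)*sqrt(1 - k/(9/4)): its argument vanishes at k = 9/4, a square-root branch point, modulus 9/4.
Branch term (-7/3)*sqrt(1 - k/(-3/2)): its argument vanishes at k = -3/2, a square-root branch point, modulus 3/2.
The radius of convergence is the smallest modulus among the singular points: 3/2.


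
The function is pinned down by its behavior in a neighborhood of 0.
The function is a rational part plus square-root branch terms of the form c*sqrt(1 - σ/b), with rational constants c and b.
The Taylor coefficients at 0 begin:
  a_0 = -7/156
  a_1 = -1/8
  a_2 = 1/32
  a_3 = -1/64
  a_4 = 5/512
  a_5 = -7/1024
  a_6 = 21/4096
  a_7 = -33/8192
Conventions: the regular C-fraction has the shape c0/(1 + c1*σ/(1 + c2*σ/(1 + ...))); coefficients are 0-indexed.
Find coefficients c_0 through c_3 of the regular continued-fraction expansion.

The regular C-fraction coefficients are [-7/156, -39/14, 85/28, 7/340].

Taylor coefficients (read off): a_0 = -7/156, a_1 = -1/8, a_2 = 1/32, a_3 = -1/64.
c0 = a_0 = -7/156. Peel one level at a time: if S = 1 + c*σ/S' with S'(0) = 1, then c is the σ-coefficient of S and S' = c*σ/(S - 1).
S_1 = c0/f = 1 + (-39/14)*σ + (3315/392)*σ^2 + ...; c1 = -39/14.
S_2 = c1*σ/(S_1 - 1) = 1 + (85/28)*σ + (-1/16)*σ^2 + ...; c2 = 85/28.
S_3 = c2*σ/(S_2 - 1) = 1 + (7/340)*σ + ...; c3 = 7/340.


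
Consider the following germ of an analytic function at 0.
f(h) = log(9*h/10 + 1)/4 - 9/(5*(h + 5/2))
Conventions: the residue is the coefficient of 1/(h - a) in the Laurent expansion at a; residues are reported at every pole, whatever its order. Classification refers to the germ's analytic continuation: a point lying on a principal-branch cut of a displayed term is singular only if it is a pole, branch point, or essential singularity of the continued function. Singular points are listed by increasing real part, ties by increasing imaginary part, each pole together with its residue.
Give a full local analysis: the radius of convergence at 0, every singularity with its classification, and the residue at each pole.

Denominator factor (h + 5/2): pole of order 1 at -5/2, modulus 5/2.
Branch term (1/4)*log(1 - h/(-10/9)): its argument vanishes at h = -10/9, a logarithmic branch point, modulus 10/9.
The radius of convergence is the smallest modulus among the singular points: 10/9.
The branch term is analytic at -5/2 and contributes nothing to the residue; only the rational part matters.
At the order-1 pole -5/2 set g(h) = (h - (-5/2))*(rational part) = -9/5.
Simple pole: residue = g(a) at a = -5/2, which is -9/5.
List the singular points by increasing real part (a conjugate pair: the negative imaginary part first).

Radius of convergence at 0: 10/9.
At -5/2: a pole of order 1; residue -9/5.
At -10/9: a logarithmic branch point.


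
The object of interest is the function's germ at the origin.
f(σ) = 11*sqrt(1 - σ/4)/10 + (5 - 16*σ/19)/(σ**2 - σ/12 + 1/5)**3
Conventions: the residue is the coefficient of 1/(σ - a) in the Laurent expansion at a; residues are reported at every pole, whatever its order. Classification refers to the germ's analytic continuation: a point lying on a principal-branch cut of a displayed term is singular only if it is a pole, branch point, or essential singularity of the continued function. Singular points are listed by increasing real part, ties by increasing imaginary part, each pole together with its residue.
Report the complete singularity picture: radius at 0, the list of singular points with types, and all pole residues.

Denominator factor (σ**2 - σ/12 + 1/5)^3: discriminant -571/720, complex-conjugate roots (1/24) + ((1/120)*sqrt(2855))*i and (1/24) - ((1/120)*sqrt(2855))*i; poles of order 3, moduli (1/5)*sqrt(5) and (1/5)*sqrt(5).
Branch term (11/10)*sqrt(1 - σ/(4)): its argument vanishes at σ = 4, a square-root branch point, modulus 4.
The radius of convergence is the smallest modulus among the singular points: (1/5)*sqrt(5).
The branch term is analytic at (1/24) - ((1/120)*sqrt(2855))*i and contributes nothing to the residue; only the rational part matters.
The factor σ**2 - σ/12 + 1/5 splits as (σ - a)(σ - a') with a = (1/24) - ((1/120)*sqrt(2855))*i, a' = (1/24) + ((1/120)*sqrt(2855))*i. At the order-3 pole a set g(σ) = (σ - a)^3*(rational part) = [5 - 16*σ/19] / (σ - a')^3.
Order-3 pole: residue = g''(a)/2; g''((1/24) - ((1/120)*sqrt(2855))*i) = ((7041945600/3537218809)*sqrt(2855))*i, so the residue is ((3520972800/3537218809)*sqrt(2855))*i.
The branch term is analytic at (1/24) + ((1/120)*sqrt(2855))*i and contributes nothing to the residue; only the rational part matters.
The factor σ**2 - σ/12 + 1/5 splits as (σ - a)(σ - a') with a = (1/24) + ((1/120)*sqrt(2855))*i, a' = (1/24) - ((1/120)*sqrt(2855))*i. At the order-3 pole a set g(σ) = (σ - a)^3*(rational part) = [5 - 16*σ/19] / (σ - a')^3.
Order-3 pole: residue = g''(a)/2; g''((1/24) + ((1/120)*sqrt(2855))*i) = -((7041945600/3537218809)*sqrt(2855))*i, so the residue is -((3520972800/3537218809)*sqrt(2855))*i.
List the singular points by increasing real part (a conjugate pair: the negative imaginary part first).

Radius of convergence at 0: (1/5)*sqrt(5).
At (1/24) - ((1/120)*sqrt(2855))*i: a pole of order 3; residue ((3520972800/3537218809)*sqrt(2855))*i.
At (1/24) + ((1/120)*sqrt(2855))*i: a pole of order 3; residue -((3520972800/3537218809)*sqrt(2855))*i.
At 4: an algebraic (square-root) branch point.


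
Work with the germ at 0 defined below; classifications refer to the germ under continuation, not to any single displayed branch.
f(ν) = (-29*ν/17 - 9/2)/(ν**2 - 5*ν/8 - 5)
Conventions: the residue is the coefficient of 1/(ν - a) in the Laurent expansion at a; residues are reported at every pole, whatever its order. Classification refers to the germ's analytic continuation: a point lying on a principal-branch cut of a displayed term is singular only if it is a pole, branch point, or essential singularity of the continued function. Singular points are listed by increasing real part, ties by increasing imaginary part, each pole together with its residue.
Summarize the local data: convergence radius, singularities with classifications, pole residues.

Denominator factor (ν**2 - 5*ν/8 - 5): discriminant 1305/64, real irrational roots 5/16 + (3/16)*sqrt(145) and 5/16 - (3/16)*sqrt(145); poles of order 1, moduli 5/16 + (3/16)*sqrt(145) and -5/16 + (3/16)*sqrt(145).
The radius of convergence is the smallest modulus among the singular points: -5/16 + (3/16)*sqrt(145).
The factor ν**2 - 5*ν/8 - 5 splits as (ν - a)(ν - a') with a = 5/16 - (3/16)*sqrt(145), a' = 5/16 + (3/16)*sqrt(145). At the order-1 pole a set g(ν) = (ν - a)*f(ν) = [-29*ν/17 - 9/2] / (ν - a').
Simple pole: residue = g(a) at a = 5/16 - (3/16)*sqrt(145), which is -29/34 + (1369/14790)*sqrt(145).
The factor ν**2 - 5*ν/8 - 5 splits as (ν - a)(ν - a') with a = 5/16 + (3/16)*sqrt(145), a' = 5/16 - (3/16)*sqrt(145). At the order-1 pole a set g(ν) = (ν - a)*f(ν) = [-29*ν/17 - 9/2] / (ν - a').
Simple pole: residue = g(a) at a = 5/16 + (3/16)*sqrt(145), which is -29/34 - (1369/14790)*sqrt(145).
List the singular points by increasing real part (a conjugate pair: the negative imaginary part first).

Radius of convergence at 0: -5/16 + (3/16)*sqrt(145).
At 5/16 - (3/16)*sqrt(145): a pole of order 1; residue -29/34 + (1369/14790)*sqrt(145).
At 5/16 + (3/16)*sqrt(145): a pole of order 1; residue -29/34 - (1369/14790)*sqrt(145).


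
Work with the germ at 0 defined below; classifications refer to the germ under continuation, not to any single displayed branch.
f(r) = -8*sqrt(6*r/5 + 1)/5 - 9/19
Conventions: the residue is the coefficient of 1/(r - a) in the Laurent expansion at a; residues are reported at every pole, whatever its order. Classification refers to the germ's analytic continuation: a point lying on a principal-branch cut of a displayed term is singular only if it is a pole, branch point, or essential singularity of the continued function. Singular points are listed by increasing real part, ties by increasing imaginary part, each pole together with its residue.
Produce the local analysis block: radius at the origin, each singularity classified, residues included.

Radius of convergence at 0: 5/6.
At -5/6: an algebraic (square-root) branch point.

Branch term (-8/5)*sqrt(1 - r/(-5/6)): its argument vanishes at r = -5/6, a square-root branch point, modulus 5/6.
The radius of convergence is the smallest modulus among the singular points: 5/6.


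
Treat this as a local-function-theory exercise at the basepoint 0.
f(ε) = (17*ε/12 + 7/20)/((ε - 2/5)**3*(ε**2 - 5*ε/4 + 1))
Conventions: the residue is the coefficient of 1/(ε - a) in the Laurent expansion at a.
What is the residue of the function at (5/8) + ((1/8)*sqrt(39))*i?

The residue is (-125/52272) + ((215525/679536)*sqrt(39))*i.

The factor ε**2 - 5*ε/4 + 1 splits as (ε - a)(ε - a') with a = (5/8) + ((1/8)*sqrt(39))*i, a' = (5/8) - ((1/8)*sqrt(39))*i. At the order-1 pole a set g(ε) = (ε - a)*f(ε) = [(17*ε/12 + 7/20)/(ε - 2/5)**3] / (ε - a').
Simple pole: residue = g(a) at a = (5/8) + ((1/8)*sqrt(39))*i, which is (-125/52272) + ((215525/679536)*sqrt(39))*i.


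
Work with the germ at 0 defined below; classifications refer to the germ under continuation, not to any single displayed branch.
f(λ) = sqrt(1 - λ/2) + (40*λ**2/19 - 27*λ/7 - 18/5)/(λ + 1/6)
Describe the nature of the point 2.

The term (1)*sqrt(1 - λ/(2)) has argument 1 - 2/(2) = 0 at 2: a square-root (algebraic, two-sheeted) branch point; the remaining terms are analytic or single-valued there.

The point is an algebraic (square-root) branch point.


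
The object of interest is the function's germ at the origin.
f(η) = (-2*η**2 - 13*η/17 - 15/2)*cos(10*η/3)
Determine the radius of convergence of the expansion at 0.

The factor cos(10*η/3) is entire and contributes no finite singular point.
The polynomial part has no poles.
No finite singular points: the Taylor series at 0 converges everywhere.

The radius of convergence is infinite.


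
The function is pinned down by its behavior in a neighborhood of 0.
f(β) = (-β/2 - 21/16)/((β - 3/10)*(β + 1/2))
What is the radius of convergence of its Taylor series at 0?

The radius of convergence is 3/10.

Denominator factor (β + 1/2): pole of order 1 at -1/2, modulus 1/2.
Denominator factor (β - 3/10): pole of order 1 at 3/10, modulus 3/10.
The radius of convergence is the smallest modulus among the singular points: 3/10.


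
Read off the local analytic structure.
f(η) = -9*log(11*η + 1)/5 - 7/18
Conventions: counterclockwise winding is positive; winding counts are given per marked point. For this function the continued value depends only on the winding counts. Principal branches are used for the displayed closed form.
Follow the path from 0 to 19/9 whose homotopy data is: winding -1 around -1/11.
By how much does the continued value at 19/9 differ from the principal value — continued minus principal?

Continued minus principal equals (18/5)*pi*i.

The rational part is single-valued and drops out of the difference; each branch term changes only by its own monodromy.
(-9/5)*log(1 - η/(-1/11)): each positive loop around -1/11 adds 2*pi*i to the log, so winding -1 contributes (-9/5)*(-1)*2*pi*i = (18/5)*pi*i.
Summing the contributions at η = 19/9 gives (18/5)*pi*i.


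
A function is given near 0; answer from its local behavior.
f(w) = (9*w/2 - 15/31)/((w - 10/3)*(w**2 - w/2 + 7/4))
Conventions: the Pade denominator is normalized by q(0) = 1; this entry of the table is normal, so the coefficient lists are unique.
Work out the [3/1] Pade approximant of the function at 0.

Taylor coefficients needed (expand at 0): a_0 = 18/217, a_1 = -1098/1519, a_2 = -25407/53165, a_3 = 779013/3721550, a_4 = 81468873/260508500.
Write the denominator as Q(w) = 1 + q1*w. Requiring Q*f - P = O(w^5) with deg P <= 3 kills the coefficients of w^4..w^4 in Q*f:
  w^4: a_4 + q1*a_3 = 0, i.e. 81468873/260508500 + (779013/3721550)*q1 = 0.
Solving this linear system: q1 = -9052097/6058990.
The numerator is Q*f truncated at degree 3: P0 = a_0 = 18/217; P1 = a_1 + q1*a_0 = -11360547/13416335; P2 = a_2 + q1*a_1 = 56539746/93914345; P3 = a_3 + q1*a_2 = 86710104/93914345.

The Pade approximant has numerator coefficients [18/217, -11360547/13416335, 56539746/93914345, 86710104/93914345]; denominator coefficients [1, -9052097/6058990].


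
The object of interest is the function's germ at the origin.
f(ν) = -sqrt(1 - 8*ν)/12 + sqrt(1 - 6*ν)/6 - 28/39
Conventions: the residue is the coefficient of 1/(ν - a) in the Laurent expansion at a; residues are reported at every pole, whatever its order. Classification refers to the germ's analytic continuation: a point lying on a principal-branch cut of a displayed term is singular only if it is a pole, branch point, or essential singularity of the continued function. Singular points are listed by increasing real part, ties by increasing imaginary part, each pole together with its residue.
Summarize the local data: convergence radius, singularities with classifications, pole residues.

Branch term (1/6)*sqrt(1 - ν/(1/6)): its argument vanishes at ν = 1/6, a square-root branch point, modulus 1/6.
Branch term (-1/12)*sqrt(1 - ν/(1/8)): its argument vanishes at ν = 1/8, a square-root branch point, modulus 1/8.
The radius of convergence is the smallest modulus among the singular points: 1/8.
List the singular points by increasing real part (a conjugate pair: the negative imaginary part first).

Radius of convergence at 0: 1/8.
At 1/8: an algebraic (square-root) branch point.
At 1/6: an algebraic (square-root) branch point.


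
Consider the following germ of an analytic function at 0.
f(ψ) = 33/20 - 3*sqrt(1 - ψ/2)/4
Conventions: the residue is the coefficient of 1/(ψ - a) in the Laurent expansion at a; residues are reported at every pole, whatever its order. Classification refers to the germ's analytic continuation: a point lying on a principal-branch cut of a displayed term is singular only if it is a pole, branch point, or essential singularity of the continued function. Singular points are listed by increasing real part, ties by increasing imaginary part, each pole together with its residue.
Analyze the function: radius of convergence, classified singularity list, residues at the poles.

Radius of convergence at 0: 2.
At 2: an algebraic (square-root) branch point.

Branch term (-3/4)*sqrt(1 - ψ/(2)): its argument vanishes at ψ = 2, a square-root branch point, modulus 2.
The radius of convergence is the smallest modulus among the singular points: 2.


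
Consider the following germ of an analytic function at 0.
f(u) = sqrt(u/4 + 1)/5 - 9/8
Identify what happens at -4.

The point is an algebraic (square-root) branch point.

The term (1/5)*sqrt(1 - u/(-4)) has argument 1 - -4/(-4) = 0 at -4: a square-root (algebraic, two-sheeted) branch point; the remaining terms are analytic or single-valued there.


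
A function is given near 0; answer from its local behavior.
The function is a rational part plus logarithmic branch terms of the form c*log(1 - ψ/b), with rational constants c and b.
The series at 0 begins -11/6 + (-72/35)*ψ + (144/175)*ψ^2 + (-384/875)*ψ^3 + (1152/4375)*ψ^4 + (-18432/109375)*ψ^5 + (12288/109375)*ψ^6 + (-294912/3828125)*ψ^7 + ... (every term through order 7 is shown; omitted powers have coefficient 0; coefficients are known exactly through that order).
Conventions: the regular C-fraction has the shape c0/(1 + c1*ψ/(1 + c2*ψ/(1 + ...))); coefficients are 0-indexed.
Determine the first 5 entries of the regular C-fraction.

The regular C-fraction coefficients are [-11/6, -432/385, 586/385, 154/4395, 1604/4395].

Taylor coefficients (read off): a_0 = -11/6, a_1 = -72/35, a_2 = 144/175, a_3 = -384/875, a_4 = 1152/4375.
c0 = a_0 = -11/6. Peel one level at a time: if S = 1 + c*ψ/S' with S'(0) = 1, then c is the ψ-coefficient of S and S' = c*ψ/(S - 1).
S_1 = c0/f = 1 + (-432/385)*ψ + (253152/148225)*ψ^2 + ...; c1 = -432/385.
S_2 = c1*ψ/(S_1 - 1) = 1 + (586/385)*ψ + (-4/75)*ψ^2 + ...; c2 = 586/385.
S_3 = c2*ψ/(S_2 - 1) = 1 + (154/4395)*ψ + (-247016/19316025)*ψ^2 + ...; c3 = 154/4395.
S_4 = c3*ψ/(S_3 - 1) = 1 + (1604/4395)*ψ + ...; c4 = 1604/4395.


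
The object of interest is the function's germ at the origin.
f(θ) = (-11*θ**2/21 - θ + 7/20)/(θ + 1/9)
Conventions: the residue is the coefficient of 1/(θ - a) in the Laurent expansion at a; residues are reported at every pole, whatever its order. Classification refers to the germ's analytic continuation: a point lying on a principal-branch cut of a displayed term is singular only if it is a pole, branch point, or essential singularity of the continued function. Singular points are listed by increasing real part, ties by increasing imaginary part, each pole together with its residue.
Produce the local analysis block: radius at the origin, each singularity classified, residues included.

Denominator factor (θ + 1/9): pole of order 1 at -1/9, modulus 1/9.
The radius of convergence is the smallest modulus among the singular points: 1/9.
At the order-1 pole -1/9 set g(θ) = (θ - (-1/9))*f(θ) = -11*θ**2/21 - θ + 7/20.
Simple pole: residue = g(a) at a = -1/9, which is 15467/34020.

Radius of convergence at 0: 1/9.
At -1/9: a pole of order 1; residue 15467/34020.


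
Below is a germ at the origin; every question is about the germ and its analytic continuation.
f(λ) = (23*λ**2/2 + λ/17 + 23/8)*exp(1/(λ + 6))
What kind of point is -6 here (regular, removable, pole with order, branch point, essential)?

The exponent 1/(λ - (-6)) has a pole at -6, so exp(1/(λ - (-6))) takes every nonzero value near it: an essential singularity (not a pole of any order).

The point is an essential singularity.


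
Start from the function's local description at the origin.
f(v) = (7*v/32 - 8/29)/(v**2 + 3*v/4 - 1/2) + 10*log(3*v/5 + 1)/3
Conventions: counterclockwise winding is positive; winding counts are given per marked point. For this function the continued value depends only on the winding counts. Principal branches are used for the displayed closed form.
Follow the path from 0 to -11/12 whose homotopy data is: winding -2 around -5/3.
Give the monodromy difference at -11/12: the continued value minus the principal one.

Continued minus principal equals -(40/3)*pi*i.

The rational part is single-valued and drops out of the difference; each branch term changes only by its own monodromy.
(10/3)*log(1 - v/(-5/3)): each positive loop around -5/3 adds 2*pi*i to the log, so winding -2 contributes (10/3)*(-2)*2*pi*i = -(40/3)*pi*i.
Summing the contributions at v = -11/12 gives -(40/3)*pi*i.


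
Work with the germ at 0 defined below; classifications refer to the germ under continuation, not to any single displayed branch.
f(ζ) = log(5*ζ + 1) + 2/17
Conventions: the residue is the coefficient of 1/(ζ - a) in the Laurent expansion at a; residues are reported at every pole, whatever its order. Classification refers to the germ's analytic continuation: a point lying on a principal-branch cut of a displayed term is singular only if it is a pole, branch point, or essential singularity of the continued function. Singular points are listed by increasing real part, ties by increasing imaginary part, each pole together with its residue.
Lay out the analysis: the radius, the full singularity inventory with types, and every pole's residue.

Branch term (1)*log(1 - ζ/(-1/5)): its argument vanishes at ζ = -1/5, a logarithmic branch point, modulus 1/5.
The radius of convergence is the smallest modulus among the singular points: 1/5.

Radius of convergence at 0: 1/5.
At -1/5: a logarithmic branch point.


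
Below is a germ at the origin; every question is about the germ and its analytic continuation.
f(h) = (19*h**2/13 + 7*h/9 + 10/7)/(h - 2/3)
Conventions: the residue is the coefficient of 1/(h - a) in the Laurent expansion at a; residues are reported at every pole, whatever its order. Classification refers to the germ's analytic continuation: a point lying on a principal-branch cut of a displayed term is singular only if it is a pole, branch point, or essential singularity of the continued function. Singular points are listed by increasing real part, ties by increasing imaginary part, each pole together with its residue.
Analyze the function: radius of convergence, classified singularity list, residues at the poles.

Denominator factor (h - 2/3): pole of order 1 at 2/3, modulus 2/3.
The radius of convergence is the smallest modulus among the singular points: 2/3.
At the order-1 pole 2/3 set g(h) = (h - (2/3))*f(h) = 19*h**2/13 + 7*h/9 + 10/7.
Simple pole: residue = g(a) at a = 2/3, which is 6380/2457.

Radius of convergence at 0: 2/3.
At 2/3: a pole of order 1; residue 6380/2457.


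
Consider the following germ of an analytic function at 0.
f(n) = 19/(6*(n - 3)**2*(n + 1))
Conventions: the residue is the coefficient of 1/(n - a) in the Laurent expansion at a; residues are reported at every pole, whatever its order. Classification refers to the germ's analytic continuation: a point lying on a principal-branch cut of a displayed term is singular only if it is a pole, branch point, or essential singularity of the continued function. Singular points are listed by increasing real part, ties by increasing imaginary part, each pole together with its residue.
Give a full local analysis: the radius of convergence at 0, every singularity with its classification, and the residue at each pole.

Radius of convergence at 0: 1.
At -1: a pole of order 1; residue 19/96.
At 3: a pole of order 2; residue -19/96.

Denominator factor (n + 1): pole of order 1 at -1, modulus 1.
Denominator factor (n - 3)^2: pole of order 2 at 3, modulus 3.
The radius of convergence is the smallest modulus among the singular points: 1.
At the order-1 pole -1 set g(n) = (n - (-1))*f(n) = 19/(6*(n - 3)**2).
Simple pole: residue = g(a) at a = -1, which is 19/96.
At the order-2 pole 3 set g(n) = (n - (3))^2*f(n) = 19/(6*(n + 1)).
Order-2 pole: residue = g'(a); g'(3) = -19/96, so the residue is -19/96.
List the singular points by increasing real part (a conjugate pair: the negative imaginary part first).


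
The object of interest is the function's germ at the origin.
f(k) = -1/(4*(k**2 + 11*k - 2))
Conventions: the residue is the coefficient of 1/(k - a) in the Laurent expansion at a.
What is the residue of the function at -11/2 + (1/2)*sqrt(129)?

The factor k**2 + 11*k - 2 splits as (k - a)(k - a') with a = -11/2 + (1/2)*sqrt(129), a' = -11/2 - (1/2)*sqrt(129). At the order-1 pole a set g(k) = (k - a)*f(k) = [-1/4] / (k - a').
Simple pole: residue = g(a) at a = -11/2 + (1/2)*sqrt(129), which is -(1/516)*sqrt(129).

The residue is -(1/516)*sqrt(129).


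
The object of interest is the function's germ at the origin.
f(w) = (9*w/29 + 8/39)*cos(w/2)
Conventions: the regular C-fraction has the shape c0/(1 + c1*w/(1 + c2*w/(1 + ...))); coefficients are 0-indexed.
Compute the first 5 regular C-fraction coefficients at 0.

Taylor coefficients (expand at 0): a_0 = 8/39, a_1 = 9/29, a_2 = -1/39, a_3 = -9/232, a_4 = 1/1872.
c0 = a_0 = 8/39. Peel one level at a time: if S = 1 + c*w/S' with S'(0) = 1, then c is the w-coefficient of S and S' = c*w/(S - 1).
S_1 = c0/f = 1 + (-351/232)*w + (129929/53824)*w^2 + ...; c1 = -351/232.
S_2 = c1*w/(S_1 - 1) = 1 + (129929/81432)*w + (129929/985608)*w^2 + ...; c2 = 129929/81432.
S_3 = c2*w/(S_2 - 1) = 1 + (-29/351)*w + (-4205/779574)*w^2 + ...; c3 = -29/351.
S_4 = c3*w/(S_3 - 1) = 1 + (-16965/259858)*w + ...; c4 = -16965/259858.

The regular C-fraction coefficients are [8/39, -351/232, 129929/81432, -29/351, -16965/259858].


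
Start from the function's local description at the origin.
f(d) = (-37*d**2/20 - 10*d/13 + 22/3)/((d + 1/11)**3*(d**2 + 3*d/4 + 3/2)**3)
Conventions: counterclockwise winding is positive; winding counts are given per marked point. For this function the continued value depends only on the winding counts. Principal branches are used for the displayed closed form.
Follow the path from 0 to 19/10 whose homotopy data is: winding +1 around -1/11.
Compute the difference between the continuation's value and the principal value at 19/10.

The function is rational, hence single-valued: continuing it around any pole returns the same value, so the difference is 0.

Continued minus principal equals 0.


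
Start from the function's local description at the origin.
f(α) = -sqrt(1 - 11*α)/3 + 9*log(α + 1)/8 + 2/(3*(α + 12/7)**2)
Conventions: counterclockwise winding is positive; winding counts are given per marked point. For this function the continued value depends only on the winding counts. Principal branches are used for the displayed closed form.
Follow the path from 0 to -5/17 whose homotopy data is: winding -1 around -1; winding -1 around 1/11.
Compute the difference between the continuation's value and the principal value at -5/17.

The rational part is single-valued and drops out of the difference; each branch term changes only by its own monodromy.
(-1/3)*sqrt(1 - α/(1/11)): winding -1 is odd, the square root flips sign, contributing -2*(-1/3)*sqrt(1 - (-5/17)/(1/11)) = -2*(-1/3)*sqrt(72/17) = (4/17)*sqrt(34).
(9/8)*log(1 - α/(-1)): each positive loop around -1 adds 2*pi*i to the log, so winding -1 contributes (9/8)*(-1)*2*pi*i = -(9/4)*pi*i.
Summing the contributions at α = -5/17 gives ((4/17)*sqrt(34)) - ((9/4)*pi)*i.

Continued minus principal equals ((4/17)*sqrt(34)) - ((9/4)*pi)*i.


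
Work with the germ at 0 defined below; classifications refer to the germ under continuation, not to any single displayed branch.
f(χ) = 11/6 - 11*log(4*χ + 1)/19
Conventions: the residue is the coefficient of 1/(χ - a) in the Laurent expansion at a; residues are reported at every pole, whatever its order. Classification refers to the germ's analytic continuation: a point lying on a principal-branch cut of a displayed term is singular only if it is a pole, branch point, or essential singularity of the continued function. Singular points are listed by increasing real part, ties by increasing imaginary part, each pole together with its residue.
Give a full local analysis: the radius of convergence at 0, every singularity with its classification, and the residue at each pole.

Radius of convergence at 0: 1/4.
At -1/4: a logarithmic branch point.

Branch term (-11/19)*log(1 - χ/(-1/4)): its argument vanishes at χ = -1/4, a logarithmic branch point, modulus 1/4.
The radius of convergence is the smallest modulus among the singular points: 1/4.


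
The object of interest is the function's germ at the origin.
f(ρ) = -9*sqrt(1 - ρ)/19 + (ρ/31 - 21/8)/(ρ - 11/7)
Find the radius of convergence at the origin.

Denominator factor (ρ - 11/7): pole of order 1 at 11/7, modulus 11/7.
Branch term (-9/19)*sqrt(1 - ρ/(1)): its argument vanishes at ρ = 1, a square-root branch point, modulus 1.
The radius of convergence is the smallest modulus among the singular points: 1.

The radius of convergence is 1.


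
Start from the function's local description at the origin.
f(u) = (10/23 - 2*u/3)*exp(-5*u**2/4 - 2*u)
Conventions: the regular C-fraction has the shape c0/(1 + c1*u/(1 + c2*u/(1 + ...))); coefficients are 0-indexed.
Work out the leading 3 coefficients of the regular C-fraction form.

Taylor coefficients (expand at 0): a_0 = 10/23, a_1 = -106/69, a_2 = 229/138.
c0 = a_0 = 10/23. Peel one level at a time: if S = 1 + c*u/S' with S'(0) = 1, then c is the u-coefficient of S and S' = c*u/(S - 1).
S_1 = c0/f = 1 + (53/15)*u + (7801/900)*u^2 + ...; c1 = 53/15.
S_2 = c1*u/(S_1 - 1) = 1 + (-7801/3180)*u + ...; c2 = -7801/3180.

The regular C-fraction coefficients are [10/23, 53/15, -7801/3180].


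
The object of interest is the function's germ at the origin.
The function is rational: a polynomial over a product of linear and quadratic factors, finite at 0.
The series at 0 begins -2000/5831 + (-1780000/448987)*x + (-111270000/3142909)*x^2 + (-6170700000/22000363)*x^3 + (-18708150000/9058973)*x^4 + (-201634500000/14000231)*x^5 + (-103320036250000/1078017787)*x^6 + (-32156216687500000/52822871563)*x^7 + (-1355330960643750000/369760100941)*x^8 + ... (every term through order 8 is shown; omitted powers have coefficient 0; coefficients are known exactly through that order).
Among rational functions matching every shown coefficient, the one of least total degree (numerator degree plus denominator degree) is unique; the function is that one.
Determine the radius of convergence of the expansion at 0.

The radius of convergence is -9/4 + (1/20)*sqrt(2305).

No rational of total degree below 7 reproduces all 9 coefficients; solving the [1/6] Pade equations on them gives f(x) = (2/17 - 10*x/11)/(x**2 + 9*x/2 - 7/10)**3, whose expansion matches every shown term.
Denominator factor (x**2 + 9*x/2 - 7/10)^3: discriminant 461/20, real irrational roots -9/4 + (1/20)*sqrt(2305) and -9/4 - (1/20)*sqrt(2305); poles of order 3, moduli -9/4 + (1/20)*sqrt(2305) and 9/4 + (1/20)*sqrt(2305).
The radius of convergence is the smallest modulus among the singular points: -9/4 + (1/20)*sqrt(2305).


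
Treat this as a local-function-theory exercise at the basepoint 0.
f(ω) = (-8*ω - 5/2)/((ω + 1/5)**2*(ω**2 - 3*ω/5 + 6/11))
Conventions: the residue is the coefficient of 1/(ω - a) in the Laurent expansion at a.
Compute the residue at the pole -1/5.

At the order-2 pole -1/5 set g(ω) = (ω - (-1/5))^2*f(ω) = (-8*ω - 5/2)/(ω**2 - 3*ω/5 + 6/11).
Order-2 pole: residue = g'(a); g'(-1/5) = -989725/75272, so the residue is -989725/75272.

The residue is -989725/75272.


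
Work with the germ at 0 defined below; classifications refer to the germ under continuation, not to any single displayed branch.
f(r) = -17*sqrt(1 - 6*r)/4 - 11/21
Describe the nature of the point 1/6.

The term (-17/4)*sqrt(1 - r/(1/6)) has argument 1 - 1/6/(1/6) = 0 at 1/6: a square-root (algebraic, two-sheeted) branch point; the remaining terms are analytic or single-valued there.

The point is an algebraic (square-root) branch point.


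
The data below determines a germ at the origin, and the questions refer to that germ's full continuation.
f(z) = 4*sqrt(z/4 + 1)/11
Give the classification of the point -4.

The term (4/11)*sqrt(1 - z/(-4)) has argument 1 - -4/(-4) = 0 at -4: a square-root (algebraic, two-sheeted) branch point; the remaining terms are analytic or single-valued there.

The point is an algebraic (square-root) branch point.


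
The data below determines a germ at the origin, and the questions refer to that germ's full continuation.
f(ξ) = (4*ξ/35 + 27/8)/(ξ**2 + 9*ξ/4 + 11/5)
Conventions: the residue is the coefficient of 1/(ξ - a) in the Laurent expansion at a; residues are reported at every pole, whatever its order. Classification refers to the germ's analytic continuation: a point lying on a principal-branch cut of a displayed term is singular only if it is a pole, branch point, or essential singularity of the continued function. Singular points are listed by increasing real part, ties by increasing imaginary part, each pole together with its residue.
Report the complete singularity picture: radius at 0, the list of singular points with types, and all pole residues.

Radius of convergence at 0: (1/5)*sqrt(55).
At (-9/8) - ((1/40)*sqrt(1495))*i: a pole of order 1; residue (2/35) + ((909/20930)*sqrt(1495))*i.
At (-9/8) + ((1/40)*sqrt(1495))*i: a pole of order 1; residue (2/35) - ((909/20930)*sqrt(1495))*i.

Denominator factor (ξ**2 + 9*ξ/4 + 11/5): discriminant -299/80, complex-conjugate roots (-9/8) + ((1/40)*sqrt(1495))*i and (-9/8) - ((1/40)*sqrt(1495))*i; poles of order 1, moduli (1/5)*sqrt(55) and (1/5)*sqrt(55).
The radius of convergence is the smallest modulus among the singular points: (1/5)*sqrt(55).
The factor ξ**2 + 9*ξ/4 + 11/5 splits as (ξ - a)(ξ - a') with a = (-9/8) - ((1/40)*sqrt(1495))*i, a' = (-9/8) + ((1/40)*sqrt(1495))*i. At the order-1 pole a set g(ξ) = (ξ - a)*f(ξ) = [4*ξ/35 + 27/8] / (ξ - a').
Simple pole: residue = g(a) at a = (-9/8) - ((1/40)*sqrt(1495))*i, which is (2/35) + ((909/20930)*sqrt(1495))*i.
The factor ξ**2 + 9*ξ/4 + 11/5 splits as (ξ - a)(ξ - a') with a = (-9/8) + ((1/40)*sqrt(1495))*i, a' = (-9/8) - ((1/40)*sqrt(1495))*i. At the order-1 pole a set g(ξ) = (ξ - a)*f(ξ) = [4*ξ/35 + 27/8] / (ξ - a').
Simple pole: residue = g(a) at a = (-9/8) + ((1/40)*sqrt(1495))*i, which is (2/35) - ((909/20930)*sqrt(1495))*i.
List the singular points by increasing real part (a conjugate pair: the negative imaginary part first).


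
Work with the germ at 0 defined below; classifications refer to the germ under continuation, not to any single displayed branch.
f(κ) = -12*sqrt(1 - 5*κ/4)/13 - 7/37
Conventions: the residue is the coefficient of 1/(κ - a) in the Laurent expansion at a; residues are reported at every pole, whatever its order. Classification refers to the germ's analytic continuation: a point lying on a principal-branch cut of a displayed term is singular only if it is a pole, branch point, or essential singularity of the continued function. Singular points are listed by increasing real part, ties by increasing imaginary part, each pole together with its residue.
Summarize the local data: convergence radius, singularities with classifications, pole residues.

Radius of convergence at 0: 4/5.
At 4/5: an algebraic (square-root) branch point.

Branch term (-12/13)*sqrt(1 - κ/(4/5)): its argument vanishes at κ = 4/5, a square-root branch point, modulus 4/5.
The radius of convergence is the smallest modulus among the singular points: 4/5.


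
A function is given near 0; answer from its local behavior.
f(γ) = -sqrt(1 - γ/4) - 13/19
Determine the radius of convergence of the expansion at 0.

Branch term (-1)*sqrt(1 - γ/(4)): its argument vanishes at γ = 4, a square-root branch point, modulus 4.
The radius of convergence is the smallest modulus among the singular points: 4.

The radius of convergence is 4.


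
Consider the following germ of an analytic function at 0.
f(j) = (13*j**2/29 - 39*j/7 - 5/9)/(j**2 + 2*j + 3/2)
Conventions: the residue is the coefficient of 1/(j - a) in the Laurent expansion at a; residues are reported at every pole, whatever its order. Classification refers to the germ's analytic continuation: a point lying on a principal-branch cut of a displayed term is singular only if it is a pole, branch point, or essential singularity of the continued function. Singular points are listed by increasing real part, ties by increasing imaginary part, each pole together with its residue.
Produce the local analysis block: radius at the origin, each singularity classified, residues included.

Denominator factor (j**2 + 2*j + 3/2): discriminant -2, complex-conjugate roots (-1) + ((1/2)*sqrt(2))*i and (-1) - ((1/2)*sqrt(2))*i; poles of order 1, moduli (1/2)*sqrt(6) and (1/2)*sqrt(6).
The radius of convergence is the smallest modulus among the singular points: (1/2)*sqrt(6).
The factor j**2 + 2*j + 3/2 splits as (j - a)(j - a') with a = (-1) - ((1/2)*sqrt(2))*i, a' = (-1) + ((1/2)*sqrt(2))*i. At the order-1 pole a set g(j) = (j - a)*f(j) = [13*j**2/29 - 39*j/7 - 5/9] / (j - a').
Simple pole: residue = g(a) at a = (-1) - ((1/2)*sqrt(2))*i, which is (-1313/406) + ((19147/7308)*sqrt(2))*i.
The factor j**2 + 2*j + 3/2 splits as (j - a)(j - a') with a = (-1) + ((1/2)*sqrt(2))*i, a' = (-1) - ((1/2)*sqrt(2))*i. At the order-1 pole a set g(j) = (j - a)*f(j) = [13*j**2/29 - 39*j/7 - 5/9] / (j - a').
Simple pole: residue = g(a) at a = (-1) + ((1/2)*sqrt(2))*i, which is (-1313/406) - ((19147/7308)*sqrt(2))*i.
List the singular points by increasing real part (a conjugate pair: the negative imaginary part first).

Radius of convergence at 0: (1/2)*sqrt(6).
At (-1) - ((1/2)*sqrt(2))*i: a pole of order 1; residue (-1313/406) + ((19147/7308)*sqrt(2))*i.
At (-1) + ((1/2)*sqrt(2))*i: a pole of order 1; residue (-1313/406) - ((19147/7308)*sqrt(2))*i.
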